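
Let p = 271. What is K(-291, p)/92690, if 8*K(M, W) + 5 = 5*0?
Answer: -1/148304 ≈ -6.7429e-6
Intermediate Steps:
K(M, W) = -5/8 (K(M, W) = -5/8 + (5*0)/8 = -5/8 + (⅛)*0 = -5/8 + 0 = -5/8)
K(-291, p)/92690 = -5/8/92690 = -5/8*1/92690 = -1/148304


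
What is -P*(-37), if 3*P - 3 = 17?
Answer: 740/3 ≈ 246.67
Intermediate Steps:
P = 20/3 (P = 1 + (⅓)*17 = 1 + 17/3 = 20/3 ≈ 6.6667)
-P*(-37) = -1*20/3*(-37) = -20/3*(-37) = 740/3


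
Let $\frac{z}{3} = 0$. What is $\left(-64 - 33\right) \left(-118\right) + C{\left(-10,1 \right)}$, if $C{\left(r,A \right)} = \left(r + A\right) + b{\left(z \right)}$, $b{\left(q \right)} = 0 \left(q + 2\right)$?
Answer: $11437$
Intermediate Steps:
$z = 0$ ($z = 3 \cdot 0 = 0$)
$b{\left(q \right)} = 0$ ($b{\left(q \right)} = 0 \left(2 + q\right) = 0$)
$C{\left(r,A \right)} = A + r$ ($C{\left(r,A \right)} = \left(r + A\right) + 0 = \left(A + r\right) + 0 = A + r$)
$\left(-64 - 33\right) \left(-118\right) + C{\left(-10,1 \right)} = \left(-64 - 33\right) \left(-118\right) + \left(1 - 10\right) = \left(-97\right) \left(-118\right) - 9 = 11446 - 9 = 11437$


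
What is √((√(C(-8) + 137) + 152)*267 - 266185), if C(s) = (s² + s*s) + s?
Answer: √(-225601 + 267*√257) ≈ 470.45*I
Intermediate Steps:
C(s) = s + 2*s² (C(s) = (s² + s²) + s = 2*s² + s = s + 2*s²)
√((√(C(-8) + 137) + 152)*267 - 266185) = √((√(-8*(1 + 2*(-8)) + 137) + 152)*267 - 266185) = √((√(-8*(1 - 16) + 137) + 152)*267 - 266185) = √((√(-8*(-15) + 137) + 152)*267 - 266185) = √((√(120 + 137) + 152)*267 - 266185) = √((√257 + 152)*267 - 266185) = √((152 + √257)*267 - 266185) = √((40584 + 267*√257) - 266185) = √(-225601 + 267*√257)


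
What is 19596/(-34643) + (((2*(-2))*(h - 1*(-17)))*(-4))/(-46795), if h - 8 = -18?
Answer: -18793364/33084065 ≈ -0.56805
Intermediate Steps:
h = -10 (h = 8 - 18 = -10)
19596/(-34643) + (((2*(-2))*(h - 1*(-17)))*(-4))/(-46795) = 19596/(-34643) + (((2*(-2))*(-10 - 1*(-17)))*(-4))/(-46795) = 19596*(-1/34643) + (-4*(-10 + 17)*(-4))*(-1/46795) = -19596/34643 + (-4*7*(-4))*(-1/46795) = -19596/34643 - 28*(-4)*(-1/46795) = -19596/34643 + 112*(-1/46795) = -19596/34643 - 16/6685 = -18793364/33084065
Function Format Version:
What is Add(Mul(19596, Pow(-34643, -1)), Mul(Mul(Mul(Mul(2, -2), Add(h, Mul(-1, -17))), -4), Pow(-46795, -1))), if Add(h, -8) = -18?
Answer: Rational(-18793364, 33084065) ≈ -0.56805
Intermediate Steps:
h = -10 (h = Add(8, -18) = -10)
Add(Mul(19596, Pow(-34643, -1)), Mul(Mul(Mul(Mul(2, -2), Add(h, Mul(-1, -17))), -4), Pow(-46795, -1))) = Add(Mul(19596, Pow(-34643, -1)), Mul(Mul(Mul(Mul(2, -2), Add(-10, Mul(-1, -17))), -4), Pow(-46795, -1))) = Add(Mul(19596, Rational(-1, 34643)), Mul(Mul(Mul(-4, Add(-10, 17)), -4), Rational(-1, 46795))) = Add(Rational(-19596, 34643), Mul(Mul(Mul(-4, 7), -4), Rational(-1, 46795))) = Add(Rational(-19596, 34643), Mul(Mul(-28, -4), Rational(-1, 46795))) = Add(Rational(-19596, 34643), Mul(112, Rational(-1, 46795))) = Add(Rational(-19596, 34643), Rational(-16, 6685)) = Rational(-18793364, 33084065)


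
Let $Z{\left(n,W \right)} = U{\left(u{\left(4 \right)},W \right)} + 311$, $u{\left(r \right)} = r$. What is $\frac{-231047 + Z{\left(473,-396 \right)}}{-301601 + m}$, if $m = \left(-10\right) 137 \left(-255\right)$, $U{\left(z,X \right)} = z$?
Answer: $- \frac{230732}{47749} \approx -4.8322$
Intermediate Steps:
$Z{\left(n,W \right)} = 315$ ($Z{\left(n,W \right)} = 4 + 311 = 315$)
$m = 349350$ ($m = \left(-1370\right) \left(-255\right) = 349350$)
$\frac{-231047 + Z{\left(473,-396 \right)}}{-301601 + m} = \frac{-231047 + 315}{-301601 + 349350} = - \frac{230732}{47749}$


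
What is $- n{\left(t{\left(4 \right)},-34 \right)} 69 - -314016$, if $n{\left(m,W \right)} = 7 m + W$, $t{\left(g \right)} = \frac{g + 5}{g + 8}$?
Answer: $\frac{1263999}{4} \approx 3.16 \cdot 10^{5}$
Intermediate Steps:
$t{\left(g \right)} = \frac{5 + g}{8 + g}$
$n{\left(m,W \right)} = W + 7 m$
$- n{\left(t{\left(4 \right)},-34 \right)} 69 - -314016 = - \left(-34 + 7 \frac{5 + 4}{8 + 4}\right) 69 - -314016 = - \left(-34 + 7 \cdot \frac{1}{12} \cdot 9\right) 69 + 314016 = - \left(-34 + 7 \cdot \frac{3}{4}\right) 69 + 314016 = - \left(-34 + \frac{21}{4}\right) 69 + 314016 = - \frac{\left(-115\right) 69}{4} + 314016 = \left(-1\right) \left(- \frac{7935}{4}\right) + 314016 = \frac{7935}{4} + 314016 = \frac{1263999}{4}$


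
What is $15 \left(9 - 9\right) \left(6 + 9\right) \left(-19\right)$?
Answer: $0$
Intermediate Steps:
$15 \left(9 - 9\right) \left(6 + 9\right) \left(-19\right) = 15 \cdot 0 \cdot 15 \left(-19\right) = 15 \cdot 0 \left(-19\right) = 0 \left(-19\right) = 0$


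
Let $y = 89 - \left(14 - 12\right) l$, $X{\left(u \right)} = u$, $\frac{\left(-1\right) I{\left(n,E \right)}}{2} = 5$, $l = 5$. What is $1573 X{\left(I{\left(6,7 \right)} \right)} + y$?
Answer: $-15651$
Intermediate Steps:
$I{\left(n,E \right)} = -10$ ($I{\left(n,E \right)} = \left(-2\right) 5 = -10$)
$y = 79$ ($y = 89 - \left(14 - 12\right) 5 = 89 - 2 \cdot 5 = 89 - 10 = 79$)
$1573 X{\left(I{\left(6,7 \right)} \right)} + y = 1573 \left(-10\right) + 79 = -15730 + 79 = -15651$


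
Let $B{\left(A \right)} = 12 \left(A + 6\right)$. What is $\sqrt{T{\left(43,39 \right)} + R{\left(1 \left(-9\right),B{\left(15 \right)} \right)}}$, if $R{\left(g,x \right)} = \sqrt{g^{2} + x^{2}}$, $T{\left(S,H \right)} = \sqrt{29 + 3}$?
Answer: $\sqrt{4 \sqrt{2} + 9 \sqrt{785}} \approx 16.057$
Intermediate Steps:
$T{\left(S,H \right)} = 4 \sqrt{2}$ ($T{\left(S,H \right)} = \sqrt{32} = 4 \sqrt{2}$)
$B{\left(A \right)} = 72 + 12 A$ ($B{\left(A \right)} = 12 \left(6 + A\right) = 72 + 12 A$)
$\sqrt{T{\left(43,39 \right)} + R{\left(1 \left(-9\right),B{\left(15 \right)} \right)}} = \sqrt{4 \sqrt{2} + \sqrt{\left(1 \left(-9\right)\right)^{2} + \left(72 + 12 \cdot 15\right)^{2}}} = \sqrt{4 \sqrt{2} + \sqrt{\left(-9\right)^{2} + \left(72 + 180\right)^{2}}} = \sqrt{4 \sqrt{2} + \sqrt{81 + 252^{2}}} = \sqrt{4 \sqrt{2} + \sqrt{81 + 63504}} = \sqrt{4 \sqrt{2} + \sqrt{63585}} = \sqrt{4 \sqrt{2} + 9 \sqrt{785}}$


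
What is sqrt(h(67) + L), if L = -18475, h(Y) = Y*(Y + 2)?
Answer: 2*I*sqrt(3463) ≈ 117.69*I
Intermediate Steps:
h(Y) = Y*(2 + Y)
sqrt(h(67) + L) = sqrt(67*(2 + 67) - 18475) = sqrt(67*69 - 18475) = sqrt(4623 - 18475) = sqrt(-13852) = 2*I*sqrt(3463)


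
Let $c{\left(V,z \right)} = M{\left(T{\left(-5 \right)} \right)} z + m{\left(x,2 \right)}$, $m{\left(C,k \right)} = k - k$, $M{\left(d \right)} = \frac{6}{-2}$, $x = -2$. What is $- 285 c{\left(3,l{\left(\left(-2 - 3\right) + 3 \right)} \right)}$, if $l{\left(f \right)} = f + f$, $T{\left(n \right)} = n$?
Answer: $-3420$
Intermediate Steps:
$l{\left(f \right)} = 2 f$
$M{\left(d \right)} = -3$ ($M{\left(d \right)} = 6 \left(- \frac{1}{2}\right) = -3$)
$m{\left(C,k \right)} = 0$
$c{\left(V,z \right)} = - 3 z$ ($c{\left(V,z \right)} = - 3 z + 0 = - 3 z$)
$- 285 c{\left(3,l{\left(\left(-2 - 3\right) + 3 \right)} \right)} = - 285 \left(- 3 \cdot 2 \left(\left(-2 - 3\right) + 3\right)\right) = - 285 \left(- 3 \cdot 2 \left(-5 + 3\right)\right) = - 285 \left(- 3 \cdot 2 \left(-2\right)\right) = - 285 \left(\left(-3\right) \left(-4\right)\right) = \left(-285\right) 12 = -3420$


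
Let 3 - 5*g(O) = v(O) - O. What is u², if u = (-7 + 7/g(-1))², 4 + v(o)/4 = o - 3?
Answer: 1698181681/1336336 ≈ 1270.8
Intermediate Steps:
v(o) = -28 + 4*o (v(o) = -16 + 4*(o - 3) = -16 + 4*(-3 + o) = -16 + (-12 + 4*o) = -28 + 4*o)
g(O) = 31/5 - 3*O/5 (g(O) = ⅗ - ((-28 + 4*O) - O)/5 = ⅗ - (-28 + 3*O)/5 = ⅗ + (28/5 - 3*O/5) = 31/5 - 3*O/5)
u = 41209/1156 (u = (-7 + 7/(31/5 - ⅗*(-1)))² = (-7 + 7/(31/5 + ⅗))² = (-7 + 7/(34/5))² = (-7 + 7*(5/34))² = (-7 + 35/34)² = (-203/34)² = 41209/1156 ≈ 35.648)
u² = (41209/1156)² = 1698181681/1336336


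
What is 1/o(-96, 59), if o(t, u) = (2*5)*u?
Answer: 1/590 ≈ 0.0016949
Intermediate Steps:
o(t, u) = 10*u
1/o(-96, 59) = 1/(10*59) = 1/590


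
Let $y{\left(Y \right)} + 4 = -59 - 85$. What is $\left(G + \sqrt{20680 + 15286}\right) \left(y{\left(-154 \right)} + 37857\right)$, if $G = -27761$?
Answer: $-1046839549 + 263963 \sqrt{734} \approx -1.0397 \cdot 10^{9}$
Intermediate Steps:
$y{\left(Y \right)} = -148$ ($y{\left(Y \right)} = -4 - 144 = -148$)
$\left(G + \sqrt{20680 + 15286}\right) \left(y{\left(-154 \right)} + 37857\right) = \left(-27761 + \sqrt{20680 + 15286}\right) \left(-148 + 37857\right) = \left(-27761 + \sqrt{35966}\right) 37709 = \left(-27761 + 7 \sqrt{734}\right) 37709 = -1046839549 + 263963 \sqrt{734}$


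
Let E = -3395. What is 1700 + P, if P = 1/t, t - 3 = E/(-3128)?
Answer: 21727428/12779 ≈ 1700.2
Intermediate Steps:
t = 12779/3128 (t = 3 - 3395/(-3128) = 3 - 3395*(-1/3128) = 3 + 3395/3128 = 12779/3128 ≈ 4.0854)
P = 3128/12779 (P = 1/(12779/3128) = 3128/12779 ≈ 0.24478)
1700 + P = 1700 + 3128/12779 = 21727428/12779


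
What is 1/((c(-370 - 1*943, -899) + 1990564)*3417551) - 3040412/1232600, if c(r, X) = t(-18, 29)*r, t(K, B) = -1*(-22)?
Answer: -1273958207475965346/516469770062402675 ≈ -2.4667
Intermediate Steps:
t(K, B) = 22
c(r, X) = 22*r
1/((c(-370 - 1*943, -899) + 1990564)*3417551) - 3040412/1232600 = 1/((22*(-370 - 1*943) + 1990564)*3417551) - 3040412/1232600 = (1/3417551)/(22*(-370 - 943) + 1990564) - 3040412*1/1232600 = (1/3417551)/(22*(-1313) + 1990564) - 760103/308150 = (1/3417551)/(-28886 + 1990564) - 760103/308150 = (1/3417551)/1961678 - 760103/308150 = (1/1961678)*(1/3417551) - 760103/308150 = 1/6704134610578 - 760103/308150 = -1273958207475965346/516469770062402675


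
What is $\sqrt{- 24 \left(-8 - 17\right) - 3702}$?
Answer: $i \sqrt{3102} \approx 55.696 i$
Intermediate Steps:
$\sqrt{- 24 \left(-8 - 17\right) - 3702} = \sqrt{\left(-24\right) \left(-25\right) - 3702} = \sqrt{600 - 3702} = \sqrt{-3102} = i \sqrt{3102}$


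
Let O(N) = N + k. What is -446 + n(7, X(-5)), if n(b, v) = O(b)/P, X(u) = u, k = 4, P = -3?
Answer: -1349/3 ≈ -449.67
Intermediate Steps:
O(N) = 4 + N (O(N) = N + 4 = 4 + N)
n(b, v) = -4/3 - b/3 (n(b, v) = (4 + b)/(-3) = (4 + b)*(-1/3) = -4/3 - b/3)
-446 + n(7, X(-5)) = -446 + (-4/3 - 1/3*7) = -446 + (-4/3 - 7/3) = -446 - 11/3 = -1349/3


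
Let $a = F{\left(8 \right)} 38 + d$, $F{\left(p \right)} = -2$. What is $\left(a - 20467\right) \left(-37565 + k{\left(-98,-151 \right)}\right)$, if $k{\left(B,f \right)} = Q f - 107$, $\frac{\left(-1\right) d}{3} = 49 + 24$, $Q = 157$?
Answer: $1274350798$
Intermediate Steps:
$d = -219$ ($d = - 3 \left(49 + 24\right) = \left(-3\right) 73 = -219$)
$k{\left(B,f \right)} = -107 + 157 f$ ($k{\left(B,f \right)} = 157 f - 107 = -107 + 157 f$)
$a = -295$ ($a = \left(-2\right) 38 - 219 = -76 - 219 = -295$)
$\left(a - 20467\right) \left(-37565 + k{\left(-98,-151 \right)}\right) = \left(-295 - 20467\right) \left(-37565 + \left(-107 + 157 \left(-151\right)\right)\right) = - 20762 \left(-37565 - 23814\right) = \left(-20762\right) \left(-61379\right) = 1274350798$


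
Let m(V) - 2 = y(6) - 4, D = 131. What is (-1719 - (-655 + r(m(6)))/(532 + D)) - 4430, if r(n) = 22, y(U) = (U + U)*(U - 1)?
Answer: -1358718/221 ≈ -6148.0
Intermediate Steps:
y(U) = 2*U*(-1 + U) (y(U) = (2*U)*(-1 + U) = 2*U*(-1 + U))
m(V) = 58 (m(V) = 2 + (2*6*(-1 + 6) - 4) = 2 + (2*6*5 - 4) = 2 + (60 - 4) = 2 + 56 = 58)
(-1719 - (-655 + r(m(6)))/(532 + D)) - 4430 = (-1719 - (-655 + 22)/(532 + 131)) - 4430 = (-1719 - (-633)/663) - 4430 = (-1719 - 1*(-211/221)) - 4430 = (-1719 + 211/221) - 4430 = -379688/221 - 4430 = -1358718/221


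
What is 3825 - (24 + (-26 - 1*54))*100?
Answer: 9425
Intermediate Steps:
3825 - (24 + (-26 - 1*54))*100 = 3825 - (24 + (-26 - 54))*100 = 3825 - (24 - 80)*100 = 3825 - (-56)*100 = 3825 - 1*(-5600) = 3825 + 5600 = 9425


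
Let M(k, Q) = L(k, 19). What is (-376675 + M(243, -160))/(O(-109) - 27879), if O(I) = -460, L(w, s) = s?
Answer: 376656/28339 ≈ 13.291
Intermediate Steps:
M(k, Q) = 19
(-376675 + M(243, -160))/(O(-109) - 27879) = (-376675 + 19)/(-460 - 27879) = -376656/(-28339) = -376656*(-1/28339) = 376656/28339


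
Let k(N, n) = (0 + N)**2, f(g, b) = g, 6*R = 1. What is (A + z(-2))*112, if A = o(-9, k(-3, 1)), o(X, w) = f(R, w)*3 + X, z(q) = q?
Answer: -1176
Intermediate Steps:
R = 1/6 (R = (1/6)*1 = 1/6 ≈ 0.16667)
k(N, n) = N**2
o(X, w) = 1/2 + X (o(X, w) = (1/6)*3 + X = 1/2 + X)
A = -17/2 (A = 1/2 - 9 = -17/2 ≈ -8.5000)
(A + z(-2))*112 = (-17/2 - 2)*112 = -21/2*112 = -1176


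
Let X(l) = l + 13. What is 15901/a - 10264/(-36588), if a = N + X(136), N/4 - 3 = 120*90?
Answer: 256710773/396623067 ≈ 0.64724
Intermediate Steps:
N = 43212 (N = 12 + 4*(120*90) = 12 + 4*10800 = 12 + 43200 = 43212)
X(l) = 13 + l
a = 43361 (a = 43212 + (13 + 136) = 43212 + 149 = 43361)
15901/a - 10264/(-36588) = 15901/43361 - 10264/(-36588) = 15901*(1/43361) - 10264*(-1/36588) = 15901/43361 + 2566/9147 = 256710773/396623067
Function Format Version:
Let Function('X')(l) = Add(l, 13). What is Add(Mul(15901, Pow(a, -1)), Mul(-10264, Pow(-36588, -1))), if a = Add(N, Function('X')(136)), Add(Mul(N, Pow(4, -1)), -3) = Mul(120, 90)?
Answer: Rational(256710773, 396623067) ≈ 0.64724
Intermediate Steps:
N = 43212 (N = Add(12, Mul(4, Mul(120, 90))) = Add(12, Mul(4, 10800)) = Add(12, 43200) = 43212)
Function('X')(l) = Add(13, l)
a = 43361 (a = Add(43212, Add(13, 136)) = Add(43212, 149) = 43361)
Add(Mul(15901, Pow(a, -1)), Mul(-10264, Pow(-36588, -1))) = Add(Mul(15901, Pow(43361, -1)), Mul(-10264, Pow(-36588, -1))) = Add(Mul(15901, Rational(1, 43361)), Mul(-10264, Rational(-1, 36588))) = Add(Rational(15901, 43361), Rational(2566, 9147)) = Rational(256710773, 396623067)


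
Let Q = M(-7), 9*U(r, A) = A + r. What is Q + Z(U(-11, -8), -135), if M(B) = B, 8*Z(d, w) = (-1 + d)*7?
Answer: -175/18 ≈ -9.7222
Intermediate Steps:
U(r, A) = A/9 + r/9 (U(r, A) = (A + r)/9 = A/9 + r/9)
Z(d, w) = -7/8 + 7*d/8 (Z(d, w) = ((-1 + d)*7)/8 = (-7 + 7*d)/8 = -7/8 + 7*d/8)
Q = -7
Q + Z(U(-11, -8), -135) = -7 + (-7/8 + 7*((⅑)*(-8) + (⅑)*(-11))/8) = -7 + (-7/8 + 7*(-8/9 - 11/9)/8) = -7 + (-7/8 + (7/8)*(-19/9)) = -7 + (-7/8 - 133/72) = -7 - 49/18 = -175/18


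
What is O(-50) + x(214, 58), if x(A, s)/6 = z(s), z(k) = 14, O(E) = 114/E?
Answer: 2043/25 ≈ 81.720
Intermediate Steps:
x(A, s) = 84 (x(A, s) = 6*14 = 84)
O(-50) + x(214, 58) = 114/(-50) + 84 = 114*(-1/50) + 84 = -57/25 + 84 = 2043/25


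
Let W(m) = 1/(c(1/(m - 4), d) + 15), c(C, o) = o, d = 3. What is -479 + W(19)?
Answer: -8621/18 ≈ -478.94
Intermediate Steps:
W(m) = 1/18 (W(m) = 1/(3 + 15) = 1/18)
-479 + W(19) = -479 + 1/18 = -8621/18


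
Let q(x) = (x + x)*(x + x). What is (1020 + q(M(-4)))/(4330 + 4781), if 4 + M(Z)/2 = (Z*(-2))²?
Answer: 19540/3037 ≈ 6.4340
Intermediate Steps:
M(Z) = -8 + 8*Z² (M(Z) = -8 + 2*(Z*(-2))² = -8 + 2*(-2*Z)² = -8 + 2*(4*Z²) = -8 + 8*Z²)
q(x) = 4*x² (q(x) = (2*x)*(2*x) = 4*x²)
(1020 + q(M(-4)))/(4330 + 4781) = (1020 + 4*(-8 + 8*(-4)²)²)/(4330 + 4781) = (1020 + 4*(-8 + 8*16)²)/9111 = (1020 + 4*(-8 + 128)²)*(1/9111) = (1020 + 4*120²)*(1/9111) = (1020 + 4*14400)*(1/9111) = (1020 + 57600)*(1/9111) = 58620*(1/9111) = 19540/3037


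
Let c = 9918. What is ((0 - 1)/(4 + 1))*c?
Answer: -9918/5 ≈ -1983.6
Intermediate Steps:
((0 - 1)/(4 + 1))*c = ((0 - 1)/(4 + 1))*9918 = -1/5*9918 = -1*⅕*9918 = -⅕*9918 = -9918/5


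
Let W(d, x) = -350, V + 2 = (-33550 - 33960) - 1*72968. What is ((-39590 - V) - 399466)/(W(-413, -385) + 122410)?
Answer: -74644/30515 ≈ -2.4461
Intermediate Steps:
V = -140480 (V = -2 + ((-33550 - 33960) - 1*72968) = -2 + (-67510 - 72968) = -2 - 140478 = -140480)
((-39590 - V) - 399466)/(W(-413, -385) + 122410) = ((-39590 - 1*(-140480)) - 399466)/(-350 + 122410) = ((-39590 + 140480) - 399466)/122060 = (100890 - 399466)*(1/122060) = -298576*1/122060 = -74644/30515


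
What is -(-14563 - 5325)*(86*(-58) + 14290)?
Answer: 184998176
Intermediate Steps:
-(-14563 - 5325)*(86*(-58) + 14290) = -(-19888)*(-4988 + 14290) = -(-19888)*9302 = -1*(-184998176) = 184998176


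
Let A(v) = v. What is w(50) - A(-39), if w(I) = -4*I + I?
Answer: -111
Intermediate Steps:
w(I) = -3*I
w(50) - A(-39) = -3*50 - 1*(-39) = -150 + 39 = -111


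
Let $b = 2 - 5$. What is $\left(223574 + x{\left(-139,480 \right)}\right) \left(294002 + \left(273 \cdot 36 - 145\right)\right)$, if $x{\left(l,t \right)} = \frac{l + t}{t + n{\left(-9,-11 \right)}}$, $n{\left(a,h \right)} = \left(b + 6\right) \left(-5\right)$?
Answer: $\frac{203688878677}{3} \approx 6.7896 \cdot 10^{10}$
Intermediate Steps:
$b = -3$
$n{\left(a,h \right)} = -15$ ($n{\left(a,h \right)} = \left(-3 + 6\right) \left(-5\right) = 3 \left(-5\right) = -15$)
$x{\left(l,t \right)} = \frac{l + t}{-15 + t}$ ($x{\left(l,t \right)} = \frac{l + t}{t - 15} = \frac{l + t}{-15 + t}$)
$\left(223574 + x{\left(-139,480 \right)}\right) \left(294002 + \left(273 \cdot 36 - 145\right)\right) = \left(223574 + \frac{-139 + 480}{-15 + 480}\right) \left(294002 + \left(273 \cdot 36 - 145\right)\right) = \left(223574 + \frac{1}{465} \cdot 341\right) \left(294002 + \left(9828 - 145\right)\right) = \left(223574 + \frac{1}{465} \cdot 341\right) \left(294002 + 9683\right) = \left(223574 + \frac{11}{15}\right) 303685 = \frac{3353621}{15} \cdot 303685 = \frac{203688878677}{3}$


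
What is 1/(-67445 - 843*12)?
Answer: -1/77561 ≈ -1.2893e-5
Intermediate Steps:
1/(-67445 - 843*12) = 1/(-67445 - 10116) = 1/(-77561) = -1/77561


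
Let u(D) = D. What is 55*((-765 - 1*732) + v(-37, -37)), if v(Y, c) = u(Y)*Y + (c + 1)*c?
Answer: 66220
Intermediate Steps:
v(Y, c) = Y² + c*(1 + c) (v(Y, c) = Y*Y + (c + 1)*c = Y² + (1 + c)*c = Y² + c*(1 + c))
55*((-765 - 1*732) + v(-37, -37)) = 55*((-765 - 1*732) + (-37 + (-37)² + (-37)²)) = 55*((-765 - 732) + (-37 + 1369 + 1369)) = 55*(-1497 + 2701) = 55*1204 = 66220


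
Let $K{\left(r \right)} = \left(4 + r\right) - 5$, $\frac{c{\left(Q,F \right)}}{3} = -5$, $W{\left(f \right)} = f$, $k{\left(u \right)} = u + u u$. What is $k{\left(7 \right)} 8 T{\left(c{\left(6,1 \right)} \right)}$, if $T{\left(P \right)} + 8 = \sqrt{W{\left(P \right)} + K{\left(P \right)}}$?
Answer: $-3584 + 448 i \sqrt{31} \approx -3584.0 + 2494.4 i$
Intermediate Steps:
$k{\left(u \right)} = u + u^{2}$
$c{\left(Q,F \right)} = -15$ ($c{\left(Q,F \right)} = 3 \left(-5\right) = -15$)
$K{\left(r \right)} = -1 + r$
$T{\left(P \right)} = -8 + \sqrt{-1 + 2 P}$ ($T{\left(P \right)} = -8 + \sqrt{P + \left(-1 + P\right)} = -8 + \sqrt{-1 + 2 P}$)
$k{\left(7 \right)} 8 T{\left(c{\left(6,1 \right)} \right)} = 7 \left(1 + 7\right) 8 \left(-8 + \sqrt{-1 + 2 \left(-15\right)}\right) = 7 \cdot 8 \cdot 8 \left(-8 + \sqrt{-1 - 30}\right) = 56 \cdot 8 \left(-8 + \sqrt{-31}\right) = 448 \left(-8 + i \sqrt{31}\right) = -3584 + 448 i \sqrt{31}$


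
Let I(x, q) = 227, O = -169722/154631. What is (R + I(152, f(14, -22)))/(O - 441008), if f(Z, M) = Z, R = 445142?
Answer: -68867853839/68193677770 ≈ -1.0099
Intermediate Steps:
O = -169722/154631 (O = -169722*1/154631 = -169722/154631 ≈ -1.0976)
(R + I(152, f(14, -22)))/(O - 441008) = (445142 + 227)/(-169722/154631 - 441008) = 445369/(-68193677770/154631) = 445369*(-154631/68193677770) = -68867853839/68193677770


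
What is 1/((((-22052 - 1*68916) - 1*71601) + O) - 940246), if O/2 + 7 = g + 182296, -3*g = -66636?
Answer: -1/693813 ≈ -1.4413e-6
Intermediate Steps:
g = 22212 (g = -1/3*(-66636) = 22212)
O = 409002 (O = -14 + 2*(22212 + 182296) = -14 + 2*204508 = -14 + 409016 = 409002)
1/((((-22052 - 1*68916) - 1*71601) + O) - 940246) = 1/((((-22052 - 1*68916) - 1*71601) + 409002) - 940246) = 1/((((-22052 - 68916) - 71601) + 409002) - 940246) = 1/(((-90968 - 71601) + 409002) - 940246) = 1/((-162569 + 409002) - 940246) = 1/(246433 - 940246) = 1/(-693813) = -1/693813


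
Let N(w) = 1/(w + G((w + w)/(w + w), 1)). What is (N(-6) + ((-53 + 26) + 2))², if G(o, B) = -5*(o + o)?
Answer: 160801/256 ≈ 628.13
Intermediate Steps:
G(o, B) = -10*o
N(w) = 1/(-10 + w) (N(w) = 1/(w - 10*(w + w)/(w + w)) = 1/(w - 10*2*w/(2*w)) = 1/(w - 10*2*w*1/(2*w)) = 1/(w - 10*1) = 1/(w - 10) = 1/(-10 + w))
(N(-6) + ((-53 + 26) + 2))² = (1/(-10 - 6) + ((-53 + 26) + 2))² = (1/(-16) + (-27 + 2))² = (-1/16 - 25)² = (-401/16)² = 160801/256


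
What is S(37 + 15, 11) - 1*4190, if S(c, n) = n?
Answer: -4179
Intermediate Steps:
S(37 + 15, 11) - 1*4190 = 11 - 1*4190 = 11 - 4190 = -4179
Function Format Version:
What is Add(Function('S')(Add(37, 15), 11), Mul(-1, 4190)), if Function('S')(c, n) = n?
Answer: -4179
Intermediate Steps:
Add(Function('S')(Add(37, 15), 11), Mul(-1, 4190)) = Add(11, Mul(-1, 4190)) = Add(11, -4190) = -4179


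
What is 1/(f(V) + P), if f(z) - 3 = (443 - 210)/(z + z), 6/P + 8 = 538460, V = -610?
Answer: 54742620/153773527 ≈ 0.35600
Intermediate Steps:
P = 1/89742 (P = 6/(-8 + 538460) = 6/538452 = 6*(1/538452) = 1/89742 ≈ 1.1143e-5)
f(z) = 3 + 233/(2*z) (f(z) = 3 + (443 - 210)/(z + z) = 3 + 233/((2*z)) = 3 + 233*(1/(2*z)) = 3 + 233/(2*z))
1/(f(V) + P) = 1/((3 + (233/2)/(-610)) + 1/89742) = 1/((3 + (233/2)*(-1/610)) + 1/89742) = 1/((3 - 233/1220) + 1/89742) = 1/(3427/1220 + 1/89742) = 1/(153773527/54742620) = 54742620/153773527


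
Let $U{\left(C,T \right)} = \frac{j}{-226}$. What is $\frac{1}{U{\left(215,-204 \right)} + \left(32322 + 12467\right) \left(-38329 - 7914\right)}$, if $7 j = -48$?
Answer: $- \frac{791}{1638301582033} \approx -4.8282 \cdot 10^{-10}$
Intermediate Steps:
$j = - \frac{48}{7}$ ($j = \frac{1}{7} \left(-48\right) = - \frac{48}{7} \approx -6.8571$)
$U{\left(C,T \right)} = \frac{24}{791}$ ($U{\left(C,T \right)} = - \frac{48}{7 \left(-226\right)} = \left(- \frac{48}{7}\right) \left(- \frac{1}{226}\right) = \frac{24}{791}$)
$\frac{1}{U{\left(215,-204 \right)} + \left(32322 + 12467\right) \left(-38329 - 7914\right)} = \frac{1}{\frac{24}{791} + \left(32322 + 12467\right) \left(-38329 - 7914\right)} = \frac{1}{\frac{24}{791} + 44789 \left(-46243\right)} = \frac{1}{\frac{24}{791} - 2071177727} = \frac{1}{- \frac{1638301582033}{791}} = - \frac{791}{1638301582033}$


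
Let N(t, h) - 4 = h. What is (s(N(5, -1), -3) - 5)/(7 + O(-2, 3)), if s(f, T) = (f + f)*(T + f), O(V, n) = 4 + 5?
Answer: -5/16 ≈ -0.31250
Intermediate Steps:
O(V, n) = 9
N(t, h) = 4 + h
s(f, T) = 2*f*(T + f) (s(f, T) = (2*f)*(T + f) = 2*f*(T + f))
(s(N(5, -1), -3) - 5)/(7 + O(-2, 3)) = (2*(4 - 1)*(-3 + (4 - 1)) - 5)/(7 + 9) = (2*3*(-3 + 3) - 5)/16 = (2*3*0 - 5)*(1/16) = (0 - 5)*(1/16) = -5*1/16 = -5/16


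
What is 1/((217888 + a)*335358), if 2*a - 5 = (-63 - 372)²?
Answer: 1/104800381074 ≈ 9.5420e-12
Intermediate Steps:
a = 94615 (a = 5/2 + (-63 - 372)²/2 = 5/2 + (½)*(-435)² = 5/2 + (½)*189225 = 5/2 + 189225/2 = 94615)
1/((217888 + a)*335358) = 1/((217888 + 94615)*335358) = (1/335358)/312503 = (1/312503)*(1/335358) = 1/104800381074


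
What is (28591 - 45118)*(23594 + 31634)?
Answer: -912753156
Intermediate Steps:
(28591 - 45118)*(23594 + 31634) = -16527*55228 = -912753156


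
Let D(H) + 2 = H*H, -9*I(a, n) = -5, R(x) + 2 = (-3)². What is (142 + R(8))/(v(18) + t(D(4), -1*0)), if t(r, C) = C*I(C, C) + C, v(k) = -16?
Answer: -149/16 ≈ -9.3125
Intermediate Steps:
R(x) = 7 (R(x) = -2 + (-3)² = -2 + 9 = 7)
I(a, n) = 5/9 (I(a, n) = -⅑*(-5) = 5/9)
D(H) = -2 + H² (D(H) = -2 + H*H = -2 + H²)
t(r, C) = 14*C/9 (t(r, C) = C*(5/9) + C = 5*C/9 + C = 14*C/9)
(142 + R(8))/(v(18) + t(D(4), -1*0)) = (142 + 7)/(-16 + 14*(-1*0)/9) = 149/(-16 + (14/9)*0) = 149/(-16 + 0) = 149/(-16) = 149*(-1/16) = -149/16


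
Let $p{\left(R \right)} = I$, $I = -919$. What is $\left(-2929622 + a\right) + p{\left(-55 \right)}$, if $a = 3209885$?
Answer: $279344$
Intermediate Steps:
$p{\left(R \right)} = -919$
$\left(-2929622 + a\right) + p{\left(-55 \right)} = \left(-2929622 + 3209885\right) - 919 = 280263 - 919 = 279344$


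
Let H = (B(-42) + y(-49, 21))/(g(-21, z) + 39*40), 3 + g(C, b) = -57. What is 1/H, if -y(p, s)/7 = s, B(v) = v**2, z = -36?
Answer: 500/539 ≈ 0.92764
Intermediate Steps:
y(p, s) = -7*s
g(C, b) = -60 (g(C, b) = -3 - 57 = -60)
H = 539/500 (H = ((-42)**2 - 7*21)/(-60 + 39*40) = (1764 - 147)/(-60 + 1560) = 1617/1500 = 1617*(1/1500) = 539/500 ≈ 1.0780)
1/H = 1/(539/500) = 500/539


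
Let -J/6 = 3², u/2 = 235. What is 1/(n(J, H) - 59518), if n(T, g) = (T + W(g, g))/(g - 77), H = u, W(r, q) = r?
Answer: -393/23390158 ≈ -1.6802e-5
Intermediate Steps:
u = 470 (u = 2*235 = 470)
J = -54 (J = -6*3² = -6*9 = -54)
H = 470
n(T, g) = (T + g)/(-77 + g) (n(T, g) = (T + g)/(g - 77) = (T + g)/(-77 + g))
1/(n(J, H) - 59518) = 1/((-54 + 470)/(-77 + 470) - 59518) = 1/(416/393 - 59518) = 1/(-23390158/393) = -393/23390158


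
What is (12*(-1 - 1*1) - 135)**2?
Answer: 25281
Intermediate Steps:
(12*(-1 - 1*1) - 135)**2 = (12*(-1 - 1) - 135)**2 = (12*(-2) - 135)**2 = (-24 - 135)**2 = (-159)**2 = 25281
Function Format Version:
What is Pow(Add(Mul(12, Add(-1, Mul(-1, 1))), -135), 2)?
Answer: 25281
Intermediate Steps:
Pow(Add(Mul(12, Add(-1, Mul(-1, 1))), -135), 2) = Pow(Add(Mul(12, Add(-1, -1)), -135), 2) = Pow(Add(Mul(12, -2), -135), 2) = Pow(Add(-24, -135), 2) = Pow(-159, 2) = 25281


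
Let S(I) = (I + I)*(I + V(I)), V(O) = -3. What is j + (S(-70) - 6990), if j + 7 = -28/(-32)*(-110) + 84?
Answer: 12843/4 ≈ 3210.8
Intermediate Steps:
j = -77/4 (j = -7 + (-28/(-32)*(-110) + 84) = -7 + (-28*(-1/32)*(-110) + 84) = -7 + ((7/8)*(-110) + 84) = -7 + (-385/4 + 84) = -7 - 49/4 = -77/4 ≈ -19.250)
S(I) = 2*I*(-3 + I) (S(I) = (I + I)*(I - 3) = (2*I)*(-3 + I) = 2*I*(-3 + I))
j + (S(-70) - 6990) = -77/4 + (2*(-70)*(-3 - 70) - 6990) = -77/4 + (2*(-70)*(-73) - 6990) = -77/4 + (10220 - 6990) = -77/4 + 3230 = 12843/4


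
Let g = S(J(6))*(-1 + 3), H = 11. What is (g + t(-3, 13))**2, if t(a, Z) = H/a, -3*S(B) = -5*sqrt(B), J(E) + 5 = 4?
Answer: 7/3 - 220*I/9 ≈ 2.3333 - 24.444*I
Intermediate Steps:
J(E) = -1 (J(E) = -5 + 4 = -1)
S(B) = 5*sqrt(B)/3 (S(B) = -(-5)*sqrt(B)/3 = 5*sqrt(B)/3)
g = 10*I/3 (g = (5*sqrt(-1)/3)*(-1 + 3) = (5*I/3)*2 = 10*I/3 ≈ 3.3333*I)
t(a, Z) = 11/a
(g + t(-3, 13))**2 = (10*I/3 + 11/(-3))**2 = (10*I/3 + 11*(-1/3))**2 = (10*I/3 - 11/3)**2 = (-11/3 + 10*I/3)**2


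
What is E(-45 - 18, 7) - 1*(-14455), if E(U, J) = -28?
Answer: 14427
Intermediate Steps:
E(-45 - 18, 7) - 1*(-14455) = -28 - 1*(-14455) = -28 + 14455 = 14427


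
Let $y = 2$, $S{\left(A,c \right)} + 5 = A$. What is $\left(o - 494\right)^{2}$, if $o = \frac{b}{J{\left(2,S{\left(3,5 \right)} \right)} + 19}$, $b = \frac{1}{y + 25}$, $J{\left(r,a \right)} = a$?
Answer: $\frac{51413295025}{210681} \approx 2.4403 \cdot 10^{5}$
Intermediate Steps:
$S{\left(A,c \right)} = -5 + A$
$b = \frac{1}{27}$ ($b = \frac{1}{2 + 25} = \frac{1}{27} \approx 0.037037$)
$o = \frac{1}{459}$ ($o = \frac{1}{\left(-5 + 3\right) + 19} \cdot \frac{1}{27} = \frac{1}{-2 + 19} \cdot \frac{1}{27} = \frac{1}{17} \cdot \frac{1}{27} = \frac{1}{459} \approx 0.0021787$)
$\left(o - 494\right)^{2} = \left(\frac{1}{459} - 494\right)^{2} = \left(- \frac{226745}{459}\right)^{2} = \frac{51413295025}{210681}$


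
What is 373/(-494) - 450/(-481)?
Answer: 3299/18278 ≈ 0.18049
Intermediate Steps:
373/(-494) - 450/(-481) = 373*(-1/494) - 450*(-1/481) = -373/494 + 450/481 = 3299/18278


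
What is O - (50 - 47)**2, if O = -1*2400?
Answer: -2409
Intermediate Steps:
O = -2400
O - (50 - 47)**2 = -2400 - (50 - 47)**2 = -2400 - 1*3**2 = -2400 - 1*9 = -2400 - 9 = -2409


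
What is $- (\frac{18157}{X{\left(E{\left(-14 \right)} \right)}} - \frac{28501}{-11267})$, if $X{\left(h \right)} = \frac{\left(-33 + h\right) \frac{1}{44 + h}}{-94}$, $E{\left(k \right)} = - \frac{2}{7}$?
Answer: $- \frac{5884399610849}{2625211} \approx -2.2415 \cdot 10^{6}$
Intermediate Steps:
$E{\left(k \right)} = - \frac{2}{7}$ ($E{\left(k \right)} = \left(-2\right) \frac{1}{7} = - \frac{2}{7}$)
$X{\left(h \right)} = - \frac{-33 + h}{94 \left(44 + h\right)}$ ($X{\left(h \right)} = \frac{-33 + h}{44 + h} \left(- \frac{1}{94}\right) = - \frac{-33 + h}{94 \left(44 + h\right)}$)
$- (\frac{18157}{X{\left(E{\left(-14 \right)} \right)}} - \frac{28501}{-11267}) = - (\frac{18157}{\frac{1}{94} \frac{1}{44 - \frac{2}{7}} \left(33 - - \frac{2}{7}\right)} - \frac{28501}{-11267}) = - (\frac{18157}{\frac{1}{94} \frac{1}{\frac{306}{7}} \left(33 + \frac{2}{7}\right)} - - \frac{28501}{11267}) = - (\frac{18157}{\frac{1}{94} \cdot \frac{7}{306} \cdot \frac{233}{7}} + \frac{28501}{11267}) = - (\frac{18157}{\frac{233}{28764}} + \frac{28501}{11267}) = - (18157 \cdot \frac{28764}{233} + \frac{28501}{11267}) = - (\frac{522267948}{233} + \frac{28501}{11267}) = \left(-1\right) \frac{5884399610849}{2625211} = - \frac{5884399610849}{2625211}$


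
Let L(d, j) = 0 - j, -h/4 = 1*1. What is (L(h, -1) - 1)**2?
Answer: 0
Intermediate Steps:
h = -4 ≈ -4.0000
L(d, j) = -j
(L(h, -1) - 1)**2 = (-1*(-1) - 1)**2 = (1 - 1)**2 = 0**2 = 0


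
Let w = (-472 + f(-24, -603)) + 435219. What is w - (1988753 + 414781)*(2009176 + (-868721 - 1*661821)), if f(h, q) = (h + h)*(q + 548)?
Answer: -1150412655169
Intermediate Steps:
f(h, q) = 2*h*(548 + q) (f(h, q) = (2*h)*(548 + q) = 2*h*(548 + q))
w = 437387 (w = (-472 + 2*(-24)*(548 - 603)) + 435219 = (-472 + 2*(-24)*(-55)) + 435219 = (-472 + 2640) + 435219 = 2168 + 435219 = 437387)
w - (1988753 + 414781)*(2009176 + (-868721 - 1*661821)) = 437387 - (1988753 + 414781)*(2009176 + (-868721 - 1*661821)) = 437387 - 2403534*(2009176 + (-868721 - 661821)) = 437387 - 2403534*(2009176 - 1530542) = 437387 - 2403534*478634 = 437387 - 1*1150413092556 = 437387 - 1150413092556 = -1150412655169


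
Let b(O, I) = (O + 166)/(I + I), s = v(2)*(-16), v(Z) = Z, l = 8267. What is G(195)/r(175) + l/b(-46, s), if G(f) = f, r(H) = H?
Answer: -92567/21 ≈ -4408.0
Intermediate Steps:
s = -32 (s = 2*(-16) = -32)
b(O, I) = (166 + O)/(2*I) (b(O, I) = (166 + O)/((2*I)) = (166 + O)*(1/(2*I)) = (166 + O)/(2*I))
G(195)/r(175) + l/b(-46, s) = 195/175 + 8267/(((½)*(166 - 46)/(-32))) = 195*(1/175) + 8267/(((½)*(-1/32)*120)) = 39/35 + 8267/(-15/8) = 39/35 + 8267*(-8/15) = 39/35 - 66136/15 = -92567/21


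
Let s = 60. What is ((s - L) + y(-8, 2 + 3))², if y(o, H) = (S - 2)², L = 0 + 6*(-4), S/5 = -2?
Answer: 51984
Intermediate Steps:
S = -10 (S = 5*(-2) = -10)
L = -24 (L = 0 - 24 = -24)
y(o, H) = 144 (y(o, H) = (-10 - 2)² = (-12)² = 144)
((s - L) + y(-8, 2 + 3))² = ((60 - 1*(-24)) + 144)² = ((60 + 24) + 144)² = (84 + 144)² = 228² = 51984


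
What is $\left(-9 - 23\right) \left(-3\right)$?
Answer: $96$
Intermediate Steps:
$\left(-9 - 23\right) \left(-3\right) = \left(-32\right) \left(-3\right) = 96$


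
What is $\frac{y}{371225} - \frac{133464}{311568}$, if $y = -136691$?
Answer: $- \frac{3838904787}{4819242950} \approx -0.79658$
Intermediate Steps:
$\frac{y}{371225} - \frac{133464}{311568} = - \frac{136691}{371225} - \frac{133464}{311568} = \left(-136691\right) \frac{1}{371225} - \frac{5561}{12982} = - \frac{136691}{371225} - \frac{5561}{12982} = - \frac{3838904787}{4819242950}$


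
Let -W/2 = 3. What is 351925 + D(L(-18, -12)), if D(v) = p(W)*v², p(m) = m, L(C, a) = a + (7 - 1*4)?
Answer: 351439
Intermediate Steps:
W = -6 (W = -2*3 = -6)
L(C, a) = 3 + a (L(C, a) = a + (7 - 4) = a + 3 = 3 + a)
D(v) = -6*v²
351925 + D(L(-18, -12)) = 351925 - 6*(3 - 12)² = 351925 - 6*(-9)² = 351925 - 6*81 = 351925 - 486 = 351439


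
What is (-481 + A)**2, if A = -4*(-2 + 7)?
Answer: 251001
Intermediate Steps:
A = -20 (A = -4*5 = -20)
(-481 + A)**2 = (-481 - 20)**2 = (-501)**2 = 251001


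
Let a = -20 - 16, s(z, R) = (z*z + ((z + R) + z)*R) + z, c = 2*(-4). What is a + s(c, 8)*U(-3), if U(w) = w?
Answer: -12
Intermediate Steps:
c = -8
s(z, R) = z + z² + R*(R + 2*z) (s(z, R) = (z² + ((R + z) + z)*R) + z = (z² + (R + 2*z)*R) + z = (z² + R*(R + 2*z)) + z = z + z² + R*(R + 2*z))
a = -36
a + s(c, 8)*U(-3) = -36 + (-8 + 8² + (-8)² + 2*8*(-8))*(-3) = -36 + (-8 + 64 + 64 - 128)*(-3) = -36 - 8*(-3) = -36 + 24 = -12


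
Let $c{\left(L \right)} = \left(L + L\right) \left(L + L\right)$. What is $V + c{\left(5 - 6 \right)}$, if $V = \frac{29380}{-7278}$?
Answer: $- \frac{134}{3639} \approx -0.036823$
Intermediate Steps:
$c{\left(L \right)} = 4 L^{2}$ ($c{\left(L \right)} = 2 L 2 L = 4 L^{2}$)
$V = - \frac{14690}{3639}$ ($V = 29380 \left(- \frac{1}{7278}\right) = - \frac{14690}{3639} \approx -4.0368$)
$V + c{\left(5 - 6 \right)} = - \frac{14690}{3639} + 4 \left(5 - 6\right)^{2} = - \frac{14690}{3639} + 4 \left(-1\right)^{2} = - \frac{14690}{3639} + 4 \cdot 1 = - \frac{14690}{3639} + 4 = - \frac{134}{3639}$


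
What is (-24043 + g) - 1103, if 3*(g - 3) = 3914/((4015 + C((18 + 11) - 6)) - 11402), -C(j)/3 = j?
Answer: -281201269/11184 ≈ -25143.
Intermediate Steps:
C(j) = -3*j
g = 31595/11184 (g = 3 + (3914/((4015 - 3*((18 + 11) - 6)) - 11402))/3 = 3 + (3914/((4015 - 3*(29 - 6)) - 11402))/3 = 3 + (3914/((4015 - 3*23) - 11402))/3 = 3 + (3914/((4015 - 69) - 11402))/3 = 3 + (3914/(3946 - 11402))/3 = 3 + (3914/(-7456))/3 = 3 + (3914*(-1/7456))/3 = 3 + (⅓)*(-1957/3728) = 3 - 1957/11184 = 31595/11184 ≈ 2.8250)
(-24043 + g) - 1103 = (-24043 + 31595/11184) - 1103 = -268865317/11184 - 1103 = -281201269/11184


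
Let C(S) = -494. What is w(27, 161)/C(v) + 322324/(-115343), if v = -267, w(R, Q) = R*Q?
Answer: -660624077/56979442 ≈ -11.594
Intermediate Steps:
w(R, Q) = Q*R
w(27, 161)/C(v) + 322324/(-115343) = (161*27)/(-494) + 322324/(-115343) = 4347*(-1/494) + 322324*(-1/115343) = -4347/494 - 322324/115343 = -660624077/56979442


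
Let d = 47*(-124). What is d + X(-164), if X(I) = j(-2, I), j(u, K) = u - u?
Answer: -5828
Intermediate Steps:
j(u, K) = 0
X(I) = 0
d = -5828
d + X(-164) = -5828 + 0 = -5828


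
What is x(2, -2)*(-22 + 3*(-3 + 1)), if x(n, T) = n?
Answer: -56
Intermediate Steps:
x(2, -2)*(-22 + 3*(-3 + 1)) = 2*(-22 + 3*(-3 + 1)) = 2*(-22 + 3*(-2)) = 2*(-22 - 6) = 2*(-28) = -56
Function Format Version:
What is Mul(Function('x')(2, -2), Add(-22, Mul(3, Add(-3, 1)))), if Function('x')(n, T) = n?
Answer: -56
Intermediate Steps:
Mul(Function('x')(2, -2), Add(-22, Mul(3, Add(-3, 1)))) = Mul(2, Add(-22, Mul(3, Add(-3, 1)))) = Mul(2, Add(-22, Mul(3, -2))) = Mul(2, Add(-22, -6)) = Mul(2, -28) = -56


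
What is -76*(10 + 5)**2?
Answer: -17100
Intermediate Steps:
-76*(10 + 5)**2 = -76*15**2 = -76*225 = -17100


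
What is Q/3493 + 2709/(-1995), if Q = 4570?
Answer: -16447/331835 ≈ -0.049564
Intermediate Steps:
Q/3493 + 2709/(-1995) = 4570/3493 + 2709/(-1995) = 4570*(1/3493) + 2709*(-1/1995) = 4570/3493 - 129/95 = -16447/331835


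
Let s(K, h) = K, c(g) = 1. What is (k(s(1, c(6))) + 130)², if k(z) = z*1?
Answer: 17161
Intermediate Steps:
k(z) = z
(k(s(1, c(6))) + 130)² = (1 + 130)² = 131² = 17161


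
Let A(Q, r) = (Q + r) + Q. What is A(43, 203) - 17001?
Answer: -16712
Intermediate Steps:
A(Q, r) = r + 2*Q
A(43, 203) - 17001 = (203 + 2*43) - 17001 = (203 + 86) - 17001 = 289 - 17001 = -16712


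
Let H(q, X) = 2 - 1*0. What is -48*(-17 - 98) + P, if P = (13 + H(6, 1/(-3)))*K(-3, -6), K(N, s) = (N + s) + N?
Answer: 5340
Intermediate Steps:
K(N, s) = s + 2*N
H(q, X) = 2 (H(q, X) = 2 + 0 = 2)
P = -180 (P = (13 + 2)*(-6 + 2*(-3)) = 15*(-6 - 6) = 15*(-12) = -180)
-48*(-17 - 98) + P = -48*(-17 - 98) - 180 = -48*(-115) - 180 = 5520 - 180 = 5340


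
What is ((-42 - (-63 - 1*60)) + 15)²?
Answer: 9216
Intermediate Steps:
((-42 - (-63 - 1*60)) + 15)² = ((-42 - (-63 - 60)) + 15)² = ((-42 - 1*(-123)) + 15)² = ((-42 + 123) + 15)² = (81 + 15)² = 96² = 9216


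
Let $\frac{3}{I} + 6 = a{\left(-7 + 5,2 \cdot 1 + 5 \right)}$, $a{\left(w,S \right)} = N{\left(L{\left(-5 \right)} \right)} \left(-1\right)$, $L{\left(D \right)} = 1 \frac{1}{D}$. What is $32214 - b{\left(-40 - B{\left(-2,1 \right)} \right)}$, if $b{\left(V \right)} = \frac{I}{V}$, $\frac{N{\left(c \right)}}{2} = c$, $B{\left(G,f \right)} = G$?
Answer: $\frac{34275681}{1064} \approx 32214.0$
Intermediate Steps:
$L{\left(D \right)} = \frac{1}{D}$
$N{\left(c \right)} = 2 c$
$a{\left(w,S \right)} = \frac{2}{5}$ ($a{\left(w,S \right)} = \frac{2}{-5} \left(-1\right) = 2 \left(- \frac{1}{5}\right) \left(-1\right) = \left(- \frac{2}{5}\right) \left(-1\right) = \frac{2}{5}$)
$I = - \frac{15}{28}$ ($I = \frac{3}{-6 + \frac{2}{5}} = \frac{3}{- \frac{28}{5}} = 3 \left(- \frac{5}{28}\right) = - \frac{15}{28} \approx -0.53571$)
$b{\left(V \right)} = - \frac{15}{28 V}$
$32214 - b{\left(-40 - B{\left(-2,1 \right)} \right)} = 32214 - - \frac{15}{28 \left(-40 - -2\right)} = 32214 - - \frac{15}{28 \left(-40 + 2\right)} = 32214 - - \frac{15}{28 \left(-38\right)} = 32214 - \left(- \frac{15}{28}\right) \left(- \frac{1}{38}\right) = 32214 - \frac{15}{1064} = \frac{34275681}{1064}$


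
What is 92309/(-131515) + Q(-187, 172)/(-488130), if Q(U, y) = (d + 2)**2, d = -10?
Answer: -4506720913/6419641695 ≈ -0.70202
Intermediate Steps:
Q(U, y) = 64 (Q(U, y) = (-10 + 2)**2 = (-8)**2 = 64)
92309/(-131515) + Q(-187, 172)/(-488130) = 92309/(-131515) + 64/(-488130) = 92309*(-1/131515) + 64*(-1/488130) = -92309/131515 - 32/244065 = -4506720913/6419641695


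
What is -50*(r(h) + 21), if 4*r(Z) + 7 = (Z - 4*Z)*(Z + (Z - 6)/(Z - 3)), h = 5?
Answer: -475/4 ≈ -118.75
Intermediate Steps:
r(Z) = -7/4 - 3*Z*(Z + (-6 + Z)/(-3 + Z))/4 (r(Z) = -7/4 + ((Z - 4*Z)*(Z + (Z - 6)/(Z - 3)))/4 = -7/4 + ((-3*Z)*(Z + (-6 + Z)/(-3 + Z)))/4 = -7/4 + (-3*Z*(Z + (-6 + Z)/(-3 + Z)))/4 = -7/4 - 3*Z*(Z + (-6 + Z)/(-3 + Z))/4)
-50*(r(h) + 21) = -50*((21 - 3*5³ + 6*5² + 11*5)/(4*(-3 + 5)) + 21) = -50*((¼)*(21 - 3*125 + 6*25 + 55)/2 + 21) = -50*((¼)*(½)*(21 - 375 + 150 + 55) + 21) = -50*((¼)*(½)*(-149) + 21) = -50*(-149/8 + 21) = -50*19/8 = -475/4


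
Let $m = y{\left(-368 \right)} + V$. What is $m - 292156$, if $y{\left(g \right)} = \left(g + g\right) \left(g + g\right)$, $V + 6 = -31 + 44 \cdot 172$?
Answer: $257071$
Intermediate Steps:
$V = 7531$ ($V = -6 + \left(-31 + 44 \cdot 172\right) = -6 + \left(-31 + 7568\right) = -6 + 7537 = 7531$)
$y{\left(g \right)} = 4 g^{2}$ ($y{\left(g \right)} = 2 g 2 g = 4 g^{2}$)
$m = 549227$ ($m = 4 \left(-368\right)^{2} + 7531 = 4 \cdot 135424 + 7531 = 541696 + 7531 = 549227$)
$m - 292156 = 549227 - 292156 = 257071$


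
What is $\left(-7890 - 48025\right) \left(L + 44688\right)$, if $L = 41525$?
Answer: $-4820599895$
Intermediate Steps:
$\left(-7890 - 48025\right) \left(L + 44688\right) = \left(-7890 - 48025\right) \left(41525 + 44688\right) = \left(-55915\right) 86213 = -4820599895$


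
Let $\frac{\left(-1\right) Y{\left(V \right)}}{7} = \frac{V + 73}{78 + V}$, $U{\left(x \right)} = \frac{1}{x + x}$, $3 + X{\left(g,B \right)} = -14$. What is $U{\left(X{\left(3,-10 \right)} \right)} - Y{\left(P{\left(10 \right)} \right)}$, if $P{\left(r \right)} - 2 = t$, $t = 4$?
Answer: $\frac{1337}{204} \approx 6.5539$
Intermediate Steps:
$X{\left(g,B \right)} = -17$ ($X{\left(g,B \right)} = -3 - 14 = -17$)
$P{\left(r \right)} = 6$ ($P{\left(r \right)} = 2 + 4 = 6$)
$U{\left(x \right)} = \frac{1}{2 x}$
$Y{\left(V \right)} = - \frac{7 \left(73 + V\right)}{78 + V}$ ($Y{\left(V \right)} = - 7 \frac{V + 73}{78 + V} = - 7 \frac{73 + V}{78 + V} = - \frac{7 \left(73 + V\right)}{78 + V}$)
$U{\left(X{\left(3,-10 \right)} \right)} - Y{\left(P{\left(10 \right)} \right)} = \frac{1}{2 \left(-17\right)} - \frac{7 \left(-73 - 6\right)}{78 + 6} = \frac{1}{2} \left(- \frac{1}{17}\right) - \frac{7 \left(-73 - 6\right)}{84} = - \frac{1}{34} - 7 \cdot \frac{1}{84} \left(-79\right) = - \frac{1}{34} - - \frac{79}{12} = - \frac{1}{34} + \frac{79}{12} = \frac{1337}{204}$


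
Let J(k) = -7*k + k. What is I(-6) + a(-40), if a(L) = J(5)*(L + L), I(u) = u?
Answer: 2394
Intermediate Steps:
J(k) = -6*k
a(L) = -60*L (a(L) = (-6*5)*(L + L) = -60*L)
I(-6) + a(-40) = -6 - 60*(-40) = -6 + 2400 = 2394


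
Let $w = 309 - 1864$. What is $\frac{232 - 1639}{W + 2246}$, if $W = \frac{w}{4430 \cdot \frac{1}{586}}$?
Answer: $- \frac{207767}{301285} \approx -0.6896$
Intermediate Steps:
$w = -1555$ ($w = 309 - 1864 = -1555$)
$W = - \frac{91123}{443}$ ($W = - \frac{1555}{4430 \cdot \frac{1}{586}} = - \frac{1555}{\frac{2215}{293}} = \left(-1555\right) \frac{293}{2215} = - \frac{91123}{443} \approx -205.7$)
$\frac{232 - 1639}{W + 2246} = \frac{232 - 1639}{- \frac{91123}{443} + 2246} = - \frac{1407}{\frac{903855}{443}} = \left(-1407\right) \frac{443}{903855} = - \frac{207767}{301285}$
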